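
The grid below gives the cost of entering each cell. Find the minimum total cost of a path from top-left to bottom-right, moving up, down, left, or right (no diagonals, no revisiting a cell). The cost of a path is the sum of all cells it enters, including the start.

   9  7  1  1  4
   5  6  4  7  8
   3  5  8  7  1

31

Take (0,0) → (0,1) → (0,2) → (0,3) → (0,4) → (1,4) → (2,4) for a total of 9 + 7 + 1 + 1 + 4 + 8 + 1 = 31.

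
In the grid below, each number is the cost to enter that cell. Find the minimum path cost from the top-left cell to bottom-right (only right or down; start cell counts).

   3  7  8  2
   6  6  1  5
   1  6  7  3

One optimal route is (0,0) (1,0) (1,1) (1,2) (1,3) (2,3).
Its cost is 3 + 6 + 6 + 1 + 5 + 3 = 24.
For comparison, the top-then-right route costs 28.

24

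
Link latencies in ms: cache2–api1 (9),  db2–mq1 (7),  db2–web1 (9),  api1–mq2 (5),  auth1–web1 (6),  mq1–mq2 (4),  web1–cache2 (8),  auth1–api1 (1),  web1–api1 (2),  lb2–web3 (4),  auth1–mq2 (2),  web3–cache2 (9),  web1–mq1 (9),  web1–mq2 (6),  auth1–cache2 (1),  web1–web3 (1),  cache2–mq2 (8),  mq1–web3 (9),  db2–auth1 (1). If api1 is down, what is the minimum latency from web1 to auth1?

Comparing a few candidate routes:
web1 → cache2 → auth1: 8 + 1 = 9
web1 → mq2 → auth1: 6 + 2 = 8
web1 → auth1: 6
web1 → db2 → auth1: 9 + 1 = 10
Best route has total 6 ms.

6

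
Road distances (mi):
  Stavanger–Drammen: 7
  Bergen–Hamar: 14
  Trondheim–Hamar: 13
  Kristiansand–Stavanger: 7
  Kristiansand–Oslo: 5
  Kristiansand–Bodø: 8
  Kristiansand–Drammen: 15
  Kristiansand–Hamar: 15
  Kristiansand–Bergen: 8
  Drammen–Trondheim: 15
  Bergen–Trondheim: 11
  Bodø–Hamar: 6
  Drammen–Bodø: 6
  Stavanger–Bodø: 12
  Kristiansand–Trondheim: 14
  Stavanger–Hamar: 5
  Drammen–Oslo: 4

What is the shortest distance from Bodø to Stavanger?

11

Comparing a few candidate routes:
Bodø-Kristiansand-Stavanger: 8 + 7 = 15
Bodø-Hamar-Stavanger: 6 + 5 = 11
Bodø-Drammen-Oslo-Kristiansand-Stavanger: 6 + 4 + 5 + 7 = 22
Bodø-Stavanger: 12
Bodø-Drammen-Stavanger: 6 + 7 = 13
Best route has total 11 mi.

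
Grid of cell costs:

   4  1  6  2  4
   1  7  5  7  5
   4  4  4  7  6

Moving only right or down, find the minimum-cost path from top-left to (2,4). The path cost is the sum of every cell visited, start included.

Best path: r0c0 → r0c1 → r0c2 → r0c3 → r0c4 → r1c4 → r2c4
Cost: 4 + 1 + 6 + 2 + 4 + 5 + 6 = 28

28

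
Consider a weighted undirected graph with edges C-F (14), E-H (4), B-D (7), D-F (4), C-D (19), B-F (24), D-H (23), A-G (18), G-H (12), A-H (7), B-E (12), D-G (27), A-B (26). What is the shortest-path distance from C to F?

Comparing a few candidate routes:
C → D → B → F: 19 + 7 + 24 = 50
C → F: 14
C → D → H → E → B → F: 19 + 23 + 4 + 12 + 24 = 82
C → D → F: 19 + 4 = 23
Best route has total 14.

14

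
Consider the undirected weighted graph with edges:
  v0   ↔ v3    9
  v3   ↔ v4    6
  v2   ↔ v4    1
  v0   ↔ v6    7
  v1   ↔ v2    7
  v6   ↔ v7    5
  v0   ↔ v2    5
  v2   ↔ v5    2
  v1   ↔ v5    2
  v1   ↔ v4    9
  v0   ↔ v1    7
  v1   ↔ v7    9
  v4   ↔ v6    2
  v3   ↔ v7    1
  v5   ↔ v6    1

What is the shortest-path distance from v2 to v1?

4

Comparing a few candidate routes:
v2 -> v4 -> v1: 1 + 9 = 10
v2 -> v1: 7
v2 -> v5 -> v1: 2 + 2 = 4
v2 -> v4 -> v6 -> v5 -> v1: 1 + 2 + 1 + 2 = 6
Shortest: 4.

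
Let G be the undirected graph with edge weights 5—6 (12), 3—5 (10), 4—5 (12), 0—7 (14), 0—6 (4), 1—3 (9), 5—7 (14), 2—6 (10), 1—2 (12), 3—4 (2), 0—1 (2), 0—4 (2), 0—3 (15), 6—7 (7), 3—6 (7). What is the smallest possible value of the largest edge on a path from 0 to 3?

2

A few of the 0→3 routes:
0-1-3: max(2, 9) = 9
0-6-2-1-3: max(4, 10, 12, 9) = 12
0-4-3: max(2, 2) = 2
0-6-3: max(4, 7) = 7
Smallest bottleneck: 2.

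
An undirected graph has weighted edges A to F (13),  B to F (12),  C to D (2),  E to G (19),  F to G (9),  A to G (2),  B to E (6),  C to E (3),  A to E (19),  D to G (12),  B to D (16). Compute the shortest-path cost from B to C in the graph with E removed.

18

Paths from B to C avoiding E:
B→F→G→D→C: 12 + 9 + 12 + 2 = 35
B→F→A→G→D→C: 12 + 13 + 2 + 12 + 2 = 41
B→D→C: 16 + 2 = 18
Shortest: 18.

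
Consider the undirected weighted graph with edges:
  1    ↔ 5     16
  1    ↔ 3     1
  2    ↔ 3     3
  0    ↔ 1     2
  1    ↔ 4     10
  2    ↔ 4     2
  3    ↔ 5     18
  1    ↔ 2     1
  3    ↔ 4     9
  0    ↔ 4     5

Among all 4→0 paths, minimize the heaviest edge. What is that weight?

Checking several routes:
4→2→3→1→0: max(2, 3, 1, 2) = 3
4→0: max(5) = 5
4→3→2→1→0: max(9, 3, 1, 2) = 9
4→3→1→0: max(9, 1, 2) = 9
4→2→1→0: max(2, 1, 2) = 2
Smallest bottleneck: 2.

2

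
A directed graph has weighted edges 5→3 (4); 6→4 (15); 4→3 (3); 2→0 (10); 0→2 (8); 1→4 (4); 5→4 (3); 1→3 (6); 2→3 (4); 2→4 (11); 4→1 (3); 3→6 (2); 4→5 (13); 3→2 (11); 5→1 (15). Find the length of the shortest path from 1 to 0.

Routes from 1 to 0:
1→3→2→0: 6 + 11 + 10 = 27
1→4→3→2→0: 4 + 3 + 11 + 10 = 28
1→4→5→3→2→0: 4 + 13 + 4 + 11 + 10 = 42
The minimum is 27.

27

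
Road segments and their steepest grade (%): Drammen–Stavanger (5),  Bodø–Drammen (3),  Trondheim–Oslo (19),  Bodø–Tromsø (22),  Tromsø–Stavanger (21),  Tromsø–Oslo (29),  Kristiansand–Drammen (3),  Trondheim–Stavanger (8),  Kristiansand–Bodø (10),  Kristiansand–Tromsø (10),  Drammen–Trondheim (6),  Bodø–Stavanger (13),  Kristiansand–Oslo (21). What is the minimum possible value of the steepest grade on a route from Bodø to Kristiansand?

3

A few of the Bodø→Kristiansand routes:
Bodø - Stavanger - Trondheim - Drammen - Kristiansand: max(13, 8, 6, 3) = 13
Bodø - Kristiansand: max(10) = 10
Bodø - Stavanger - Drammen - Kristiansand: max(13, 5, 3) = 13
Bodø - Drammen - Kristiansand: max(3, 3) = 3
Smallest bottleneck: 3%.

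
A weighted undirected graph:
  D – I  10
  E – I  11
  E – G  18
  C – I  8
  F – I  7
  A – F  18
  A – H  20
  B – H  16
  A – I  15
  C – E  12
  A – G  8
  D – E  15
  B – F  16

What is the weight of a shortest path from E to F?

18

Comparing a few candidate routes:
E - C - I - F: 12 + 8 + 7 = 27
E - I - F: 11 + 7 = 18
E - D - I - F: 15 + 10 + 7 = 32
Shortest: 18.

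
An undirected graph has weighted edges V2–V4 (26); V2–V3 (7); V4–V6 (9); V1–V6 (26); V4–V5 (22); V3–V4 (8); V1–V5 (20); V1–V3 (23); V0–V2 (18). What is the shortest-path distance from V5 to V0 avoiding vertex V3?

Routes from V5 to V0 avoiding V3:
V5 → V4 → V2 → V0: 22 + 26 + 18 = 66
V5 → V1 → V6 → V4 → V2 → V0: 20 + 26 + 9 + 26 + 18 = 99
Best route has total 66.

66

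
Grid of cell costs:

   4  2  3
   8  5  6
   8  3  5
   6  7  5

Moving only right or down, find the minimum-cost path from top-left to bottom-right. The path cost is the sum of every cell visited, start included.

24

One optimal route is r0c0 -> r0c1 -> r1c1 -> r2c1 -> r2c2 -> r3c2.
Its cost is 4 + 2 + 5 + 3 + 5 + 5 = 24.
For comparison, the top-then-right route costs 25.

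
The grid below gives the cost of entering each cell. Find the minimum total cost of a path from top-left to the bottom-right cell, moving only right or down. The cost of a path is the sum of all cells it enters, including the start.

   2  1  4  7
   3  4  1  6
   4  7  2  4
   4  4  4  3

17

Best path: [0,0] [0,1] [0,2] [1,2] [2,2] [2,3] [3,3]
Cost: 2 + 1 + 4 + 1 + 2 + 4 + 3 = 17
For comparison, the top-then-right route costs 27.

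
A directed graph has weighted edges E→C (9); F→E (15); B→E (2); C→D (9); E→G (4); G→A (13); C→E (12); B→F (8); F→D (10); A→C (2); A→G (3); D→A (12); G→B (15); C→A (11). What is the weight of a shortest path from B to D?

18

Comparing a few candidate routes:
B-E-G-A-C-D: 2 + 4 + 13 + 2 + 9 = 30
B-F-E-C-D: 8 + 15 + 9 + 9 = 41
B-F-D: 8 + 10 = 18
B-E-C-D: 2 + 9 + 9 = 20
Best route has total 18.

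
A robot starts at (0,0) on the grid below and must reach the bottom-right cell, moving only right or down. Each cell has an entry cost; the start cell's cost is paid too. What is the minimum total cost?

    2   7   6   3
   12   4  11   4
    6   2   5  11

Take [0,0] [0,1] [1,1] [2,1] [2,2] [2,3] for a total of 2 + 7 + 4 + 2 + 5 + 11 = 31.
(Top row then right column would cost 33.)

31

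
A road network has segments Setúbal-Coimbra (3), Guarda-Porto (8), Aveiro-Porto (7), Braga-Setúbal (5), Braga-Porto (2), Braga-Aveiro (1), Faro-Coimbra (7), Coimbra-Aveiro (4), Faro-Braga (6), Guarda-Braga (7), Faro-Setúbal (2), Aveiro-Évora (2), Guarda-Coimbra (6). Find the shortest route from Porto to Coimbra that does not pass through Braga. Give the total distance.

Routes from Porto to Coimbra avoiding Braga:
Porto -> Guarda -> Coimbra: 8 + 6 = 14
Porto -> Aveiro -> Coimbra: 7 + 4 = 11
Best route has total 11.

11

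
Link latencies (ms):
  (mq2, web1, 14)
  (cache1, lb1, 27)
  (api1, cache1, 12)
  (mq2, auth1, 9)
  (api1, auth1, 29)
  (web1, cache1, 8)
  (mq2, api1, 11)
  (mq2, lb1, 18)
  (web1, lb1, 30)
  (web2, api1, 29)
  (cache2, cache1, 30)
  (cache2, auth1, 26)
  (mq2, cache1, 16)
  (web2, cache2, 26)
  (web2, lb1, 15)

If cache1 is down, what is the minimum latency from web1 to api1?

25

Checking several routes:
web1 - mq2 - auth1 - api1: 14 + 9 + 29 = 52
web1 - lb1 - web2 - api1: 30 + 15 + 29 = 74
web1 - mq2 - api1: 14 + 11 = 25
web1 - lb1 - mq2 - api1: 30 + 18 + 11 = 59
Best route has total 25 ms.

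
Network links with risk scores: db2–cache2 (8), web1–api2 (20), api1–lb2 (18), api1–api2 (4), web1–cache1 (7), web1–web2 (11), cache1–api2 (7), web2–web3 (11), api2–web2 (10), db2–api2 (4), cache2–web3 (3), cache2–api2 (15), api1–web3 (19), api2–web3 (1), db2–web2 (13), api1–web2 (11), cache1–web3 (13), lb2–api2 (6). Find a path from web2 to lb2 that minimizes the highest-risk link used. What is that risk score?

A few of the web2→lb2 routes:
web2 - web1 - cache1 - api2 - lb2: max(11, 7, 7, 6) = 11
web2 - web3 - api2 - lb2: max(11, 1, 6) = 11
web2 - web3 - cache2 - db2 - api2 - lb2: max(11, 3, 8, 4, 6) = 11
web2 - api1 - api2 - lb2: max(11, 4, 6) = 11
web2 - api2 - lb2: max(10, 6) = 10
The minimum achievable maximum is 10.

10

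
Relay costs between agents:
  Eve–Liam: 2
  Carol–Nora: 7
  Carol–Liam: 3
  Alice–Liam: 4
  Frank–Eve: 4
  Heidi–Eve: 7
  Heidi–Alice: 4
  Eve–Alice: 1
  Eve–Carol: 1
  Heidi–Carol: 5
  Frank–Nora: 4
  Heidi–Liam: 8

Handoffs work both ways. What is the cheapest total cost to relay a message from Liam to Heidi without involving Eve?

Candidate routes:
Liam - Carol - Heidi: 3 + 5 = 8
Liam - Heidi: 8
Liam - Alice - Heidi: 4 + 4 = 8
Shortest: 8.

8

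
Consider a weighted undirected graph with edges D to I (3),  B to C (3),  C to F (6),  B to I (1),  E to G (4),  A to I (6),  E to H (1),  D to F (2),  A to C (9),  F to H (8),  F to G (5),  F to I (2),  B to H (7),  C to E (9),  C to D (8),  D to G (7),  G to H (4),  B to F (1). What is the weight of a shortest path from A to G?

Some routes from A to G:
A→I→B→F→G: 6 + 1 + 1 + 5 = 13
A→I→D→F→G: 6 + 3 + 2 + 5 = 16
A→I→F→G: 6 + 2 + 5 = 13
A→I→D→G: 6 + 3 + 7 = 16
The minimum is 13.

13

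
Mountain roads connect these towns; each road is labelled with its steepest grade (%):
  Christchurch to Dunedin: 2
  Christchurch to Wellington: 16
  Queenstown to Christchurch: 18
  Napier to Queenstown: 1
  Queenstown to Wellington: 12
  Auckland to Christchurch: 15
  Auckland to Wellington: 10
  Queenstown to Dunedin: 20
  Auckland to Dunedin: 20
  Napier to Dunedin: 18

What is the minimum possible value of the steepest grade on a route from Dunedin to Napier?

Some routes from Dunedin to Napier:
Dunedin-Christchurch-Queenstown-Napier: max(2, 18, 1) = 18
Dunedin-Christchurch-Auckland-Wellington-Queenstown-Napier: max(2, 15, 10, 12, 1) = 15
Dunedin-Auckland-Christchurch-Queenstown-Napier: max(20, 15, 18, 1) = 20
Dunedin-Queenstown-Napier: max(20, 1) = 20
Dunedin-Christchurch-Wellington-Queenstown-Napier: max(2, 16, 12, 1) = 16
Dunedin-Napier: max(18) = 18
Smallest bottleneck: 15%.

15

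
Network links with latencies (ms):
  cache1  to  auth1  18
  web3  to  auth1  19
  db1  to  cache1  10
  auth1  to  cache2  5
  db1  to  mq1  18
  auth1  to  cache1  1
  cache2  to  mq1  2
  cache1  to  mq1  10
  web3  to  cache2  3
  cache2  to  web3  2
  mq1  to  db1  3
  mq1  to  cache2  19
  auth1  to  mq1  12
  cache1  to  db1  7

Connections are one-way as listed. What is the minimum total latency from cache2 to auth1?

21

Routes from cache2 to auth1:
cache2-web3-auth1: 2 + 19 = 21
cache2-mq1-db1-cache1-auth1: 2 + 3 + 10 + 18 = 33
The minimum is 21 ms.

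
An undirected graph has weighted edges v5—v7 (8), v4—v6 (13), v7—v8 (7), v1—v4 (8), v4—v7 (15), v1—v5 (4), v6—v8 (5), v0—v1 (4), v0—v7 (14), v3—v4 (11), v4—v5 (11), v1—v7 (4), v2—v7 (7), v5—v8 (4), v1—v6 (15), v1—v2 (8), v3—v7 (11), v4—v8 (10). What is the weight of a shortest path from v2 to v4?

16

Comparing a few candidate routes:
v2 → v7 → v1 → v4: 7 + 4 + 8 = 19
v2 → v1 → v4: 8 + 8 = 16
v2 → v7 → v4: 7 + 15 = 22
Shortest: 16.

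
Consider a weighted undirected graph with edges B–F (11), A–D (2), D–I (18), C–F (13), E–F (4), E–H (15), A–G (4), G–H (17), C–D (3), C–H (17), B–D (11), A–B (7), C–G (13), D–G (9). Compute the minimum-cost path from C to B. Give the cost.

Comparing a few candidate routes:
C - D - A - B: 3 + 2 + 7 = 12
C - D - B: 3 + 11 = 14
C - D - G - A - B: 3 + 9 + 4 + 7 = 23
Best route has total 12.

12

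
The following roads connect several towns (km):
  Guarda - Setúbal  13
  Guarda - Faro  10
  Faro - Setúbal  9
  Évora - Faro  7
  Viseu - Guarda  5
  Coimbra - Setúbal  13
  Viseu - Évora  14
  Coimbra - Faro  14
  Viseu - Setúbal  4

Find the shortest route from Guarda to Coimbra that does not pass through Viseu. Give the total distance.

24

Routes from Guarda to Coimbra avoiding Viseu:
Guarda -> Setúbal -> Coimbra: 13 + 13 = 26
Guarda -> Faro -> Setúbal -> Coimbra: 10 + 9 + 13 = 32
Guarda -> Faro -> Coimbra: 10 + 14 = 24
Guarda -> Setúbal -> Faro -> Coimbra: 13 + 9 + 14 = 36
Best route has total 24 km.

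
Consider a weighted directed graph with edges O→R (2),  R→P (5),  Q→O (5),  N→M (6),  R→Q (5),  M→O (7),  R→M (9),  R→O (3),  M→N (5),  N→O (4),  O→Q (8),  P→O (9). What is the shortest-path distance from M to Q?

14

Paths from M to Q:
M→N→O→R→Q: 5 + 4 + 2 + 5 = 16
M→O→Q: 7 + 8 = 15
M→N→O→Q: 5 + 4 + 8 = 17
M→O→R→Q: 7 + 2 + 5 = 14
Best route has total 14.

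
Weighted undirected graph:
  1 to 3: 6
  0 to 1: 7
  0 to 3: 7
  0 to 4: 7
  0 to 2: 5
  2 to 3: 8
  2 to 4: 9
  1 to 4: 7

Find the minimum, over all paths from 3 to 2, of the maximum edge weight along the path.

7

Some routes from 3 to 2:
3-2: max(8) = 8
3-0-2: max(7, 5) = 7
3-1-4-2: max(6, 7, 9) = 9
3-1-0-4-2: max(6, 7, 7, 9) = 9
3-1-0-2: max(6, 7, 5) = 7
3-1-4-0-2: max(6, 7, 7, 5) = 7
Smallest bottleneck: 7.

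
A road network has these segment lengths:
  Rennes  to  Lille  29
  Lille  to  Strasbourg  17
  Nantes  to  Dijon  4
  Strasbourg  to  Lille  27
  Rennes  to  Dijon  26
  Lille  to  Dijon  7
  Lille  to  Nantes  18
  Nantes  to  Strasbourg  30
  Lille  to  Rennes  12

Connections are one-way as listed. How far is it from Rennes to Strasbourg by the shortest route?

Candidate routes:
Rennes-Lille-Strasbourg: 29 + 17 = 46
Rennes-Lille-Nantes-Strasbourg: 29 + 18 + 30 = 77
The minimum is 46.

46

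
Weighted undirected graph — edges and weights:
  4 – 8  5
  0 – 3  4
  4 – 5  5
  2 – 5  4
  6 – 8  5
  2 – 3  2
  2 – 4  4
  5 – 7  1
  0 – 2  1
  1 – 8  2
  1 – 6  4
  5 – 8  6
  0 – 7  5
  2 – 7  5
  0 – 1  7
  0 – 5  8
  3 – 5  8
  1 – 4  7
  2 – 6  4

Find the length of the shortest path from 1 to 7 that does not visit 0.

9

A few of the 1→7 routes:
1→4→5→7: 7 + 5 + 1 = 13
1→8→4→5→7: 2 + 5 + 5 + 1 = 13
1→6→8→5→7: 4 + 5 + 6 + 1 = 16
1→6→2→7: 4 + 4 + 5 = 13
1→6→2→5→7: 4 + 4 + 4 + 1 = 13
1→8→5→7: 2 + 6 + 1 = 9
Shortest: 9.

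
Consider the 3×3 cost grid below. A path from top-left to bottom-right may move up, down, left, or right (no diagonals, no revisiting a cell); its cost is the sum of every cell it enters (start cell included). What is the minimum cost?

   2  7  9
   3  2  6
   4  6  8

21

Best path: (0,0) → (1,0) → (1,1) → (1,2) → (2,2)
Cost: 2 + 3 + 2 + 6 + 8 = 21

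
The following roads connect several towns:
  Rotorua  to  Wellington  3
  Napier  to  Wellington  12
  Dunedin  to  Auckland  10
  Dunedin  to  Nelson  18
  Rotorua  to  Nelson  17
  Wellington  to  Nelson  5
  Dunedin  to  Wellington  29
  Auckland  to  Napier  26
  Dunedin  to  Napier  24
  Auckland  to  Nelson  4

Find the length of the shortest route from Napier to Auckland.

21

A few of the Napier→Auckland routes:
Napier → Wellington → Nelson → Auckland: 12 + 5 + 4 = 21
Napier → Auckland: 26
Napier → Dunedin → Auckland: 24 + 10 = 34
Napier → Wellington → Rotorua → Nelson → Auckland: 12 + 3 + 17 + 4 = 36
Best route has total 21.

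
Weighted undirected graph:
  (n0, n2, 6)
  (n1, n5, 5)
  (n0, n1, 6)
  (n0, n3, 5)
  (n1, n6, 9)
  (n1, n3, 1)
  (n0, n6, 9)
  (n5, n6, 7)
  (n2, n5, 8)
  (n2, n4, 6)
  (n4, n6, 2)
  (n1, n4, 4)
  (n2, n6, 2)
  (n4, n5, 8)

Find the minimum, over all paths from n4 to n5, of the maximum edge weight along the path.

A few of the n4→n5 routes:
n4 - n1 - n5: max(4, 5) = 5
n4 - n2 - n0 - n3 - n1 - n5: max(6, 6, 5, 1, 5) = 6
n4 - n2 - n0 - n1 - n5: max(6, 6, 6, 5) = 6
Smallest bottleneck: 5.

5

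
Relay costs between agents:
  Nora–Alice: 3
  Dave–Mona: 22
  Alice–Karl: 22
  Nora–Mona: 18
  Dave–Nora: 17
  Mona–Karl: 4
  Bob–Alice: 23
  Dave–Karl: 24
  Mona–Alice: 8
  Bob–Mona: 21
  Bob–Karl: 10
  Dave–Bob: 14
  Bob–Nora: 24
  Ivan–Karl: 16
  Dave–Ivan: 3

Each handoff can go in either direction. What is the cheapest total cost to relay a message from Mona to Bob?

Comparing a few candidate routes:
Mona→Alice→Bob: 8 + 23 = 31
Mona→Bob: 21
Mona→Karl→Bob: 4 + 10 = 14
Mona→Dave→Bob: 22 + 14 = 36
Mona→Alice→Nora→Bob: 8 + 3 + 24 = 35
The minimum is 14.

14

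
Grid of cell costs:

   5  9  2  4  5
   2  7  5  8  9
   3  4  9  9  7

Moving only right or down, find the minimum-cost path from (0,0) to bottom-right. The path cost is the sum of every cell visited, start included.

One optimal route is [0,0] → [1,0] → [2,0] → [2,1] → [2,2] → [2,3] → [2,4].
Its cost is 5 + 2 + 3 + 4 + 9 + 9 + 7 = 39.
(Top row then right column would cost 41.)

39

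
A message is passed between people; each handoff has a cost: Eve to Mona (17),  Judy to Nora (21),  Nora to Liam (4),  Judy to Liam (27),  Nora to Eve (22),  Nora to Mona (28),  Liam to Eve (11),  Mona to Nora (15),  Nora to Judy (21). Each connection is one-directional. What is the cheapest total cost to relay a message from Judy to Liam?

25

Paths from Judy to Liam:
Judy→Nora→Liam: 21 + 4 = 25
Judy→Liam: 27
Shortest: 25.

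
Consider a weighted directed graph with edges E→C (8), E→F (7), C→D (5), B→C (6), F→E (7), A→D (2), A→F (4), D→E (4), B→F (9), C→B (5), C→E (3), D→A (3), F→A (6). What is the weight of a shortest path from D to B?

Routes from D to B:
D - A - F - E - C - B: 3 + 4 + 7 + 8 + 5 = 27
D - E - C - B: 4 + 8 + 5 = 17
Best route has total 17.

17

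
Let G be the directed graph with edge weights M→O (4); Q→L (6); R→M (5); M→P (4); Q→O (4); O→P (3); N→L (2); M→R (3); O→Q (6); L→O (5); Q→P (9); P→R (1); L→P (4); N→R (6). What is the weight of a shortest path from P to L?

22

Routes from P to L:
P - R - M - O - Q - L: 1 + 5 + 4 + 6 + 6 = 22
Best route has total 22.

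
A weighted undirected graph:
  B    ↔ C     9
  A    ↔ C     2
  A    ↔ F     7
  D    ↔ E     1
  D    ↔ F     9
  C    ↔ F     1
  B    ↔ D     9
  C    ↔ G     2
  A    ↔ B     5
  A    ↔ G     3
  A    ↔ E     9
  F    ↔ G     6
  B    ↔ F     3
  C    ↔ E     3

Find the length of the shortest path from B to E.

7

Checking several routes:
B→A→C→E: 5 + 2 + 3 = 10
B→D→E: 9 + 1 = 10
B→C→E: 9 + 3 = 12
B→F→C→E: 3 + 1 + 3 = 7
The minimum is 7.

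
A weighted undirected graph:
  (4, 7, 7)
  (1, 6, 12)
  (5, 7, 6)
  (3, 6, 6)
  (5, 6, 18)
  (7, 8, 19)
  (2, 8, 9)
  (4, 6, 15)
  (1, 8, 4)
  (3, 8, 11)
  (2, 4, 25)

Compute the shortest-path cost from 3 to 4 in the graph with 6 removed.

Candidate routes:
3-8-2-4: 11 + 9 + 25 = 45
3-8-7-4: 11 + 19 + 7 = 37
The minimum is 37.

37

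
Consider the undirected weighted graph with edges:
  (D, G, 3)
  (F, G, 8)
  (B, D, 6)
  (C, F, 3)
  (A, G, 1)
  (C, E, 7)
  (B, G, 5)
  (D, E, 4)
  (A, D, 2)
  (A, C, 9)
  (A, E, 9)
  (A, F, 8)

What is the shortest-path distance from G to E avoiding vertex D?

10

Some routes from G to E avoiding D:
G→A→C→E: 1 + 9 + 7 = 17
G→A→E: 1 + 9 = 10
G→F→A→E: 8 + 8 + 9 = 25
G→F→C→A→E: 8 + 3 + 9 + 9 = 29
G→F→C→E: 8 + 3 + 7 = 18
G→A→F→C→E: 1 + 8 + 3 + 7 = 19
Best route has total 10.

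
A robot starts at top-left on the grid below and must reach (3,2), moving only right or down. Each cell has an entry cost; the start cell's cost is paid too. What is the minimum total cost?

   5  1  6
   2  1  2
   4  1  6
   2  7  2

Take [0,0]→[0,1]→[1,1]→[2,1]→[2,2]→[3,2] for a total of 5 + 1 + 1 + 1 + 6 + 2 = 16.
For comparison, the top-then-right route costs 22.

16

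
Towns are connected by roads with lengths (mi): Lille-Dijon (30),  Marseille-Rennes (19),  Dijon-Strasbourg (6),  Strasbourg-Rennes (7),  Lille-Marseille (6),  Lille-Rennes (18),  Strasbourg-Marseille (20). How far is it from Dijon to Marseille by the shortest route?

26

Comparing a few candidate routes:
Dijon - Strasbourg - Marseille: 6 + 20 = 26
Dijon - Strasbourg - Rennes - Marseille: 6 + 7 + 19 = 32
Dijon - Strasbourg - Rennes - Lille - Marseille: 6 + 7 + 18 + 6 = 37
Dijon - Lille - Marseille: 30 + 6 = 36
Dijon - Lille - Rennes - Marseille: 30 + 18 + 19 = 67
The minimum is 26 mi.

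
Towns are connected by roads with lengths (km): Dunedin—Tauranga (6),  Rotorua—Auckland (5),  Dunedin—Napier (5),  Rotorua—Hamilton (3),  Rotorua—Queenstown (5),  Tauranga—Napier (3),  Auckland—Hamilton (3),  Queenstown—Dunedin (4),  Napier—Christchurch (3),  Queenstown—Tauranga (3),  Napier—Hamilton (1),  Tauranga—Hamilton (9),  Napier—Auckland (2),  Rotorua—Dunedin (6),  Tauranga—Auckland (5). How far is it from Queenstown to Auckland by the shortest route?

8

A few of the Queenstown→Auckland routes:
Queenstown→Tauranga→Napier→Hamilton→Auckland: 3 + 3 + 1 + 3 = 10
Queenstown→Tauranga→Napier→Auckland: 3 + 3 + 2 = 8
Queenstown→Rotorua→Auckland: 5 + 5 = 10
Queenstown→Tauranga→Auckland: 3 + 5 = 8
The minimum is 8 km.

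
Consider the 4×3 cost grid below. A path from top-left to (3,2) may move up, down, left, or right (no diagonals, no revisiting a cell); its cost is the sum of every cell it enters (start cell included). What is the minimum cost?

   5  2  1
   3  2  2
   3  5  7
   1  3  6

21

Take (0,0) (1,0) (2,0) (3,0) (3,1) (3,2) for a total of 5 + 3 + 3 + 1 + 3 + 6 = 21.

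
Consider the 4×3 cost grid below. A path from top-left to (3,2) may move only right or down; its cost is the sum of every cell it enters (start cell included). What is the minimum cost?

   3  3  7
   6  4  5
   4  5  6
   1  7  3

24

Take (0,0)→(0,1)→(1,1)→(1,2)→(2,2)→(3,2) for a total of 3 + 3 + 4 + 5 + 6 + 3 = 24.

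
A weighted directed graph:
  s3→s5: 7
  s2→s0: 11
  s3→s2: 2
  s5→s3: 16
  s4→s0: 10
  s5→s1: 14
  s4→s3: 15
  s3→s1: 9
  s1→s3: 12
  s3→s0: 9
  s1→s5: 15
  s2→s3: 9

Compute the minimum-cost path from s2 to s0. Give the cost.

Paths from s2 to s0:
s2 - s0: 11
s2 - s3 - s0: 9 + 9 = 18
Shortest: 11.

11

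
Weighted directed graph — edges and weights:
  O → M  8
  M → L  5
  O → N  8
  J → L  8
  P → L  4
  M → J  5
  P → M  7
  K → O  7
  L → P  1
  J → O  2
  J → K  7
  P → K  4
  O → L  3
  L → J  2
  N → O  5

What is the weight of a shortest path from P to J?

Comparing a few candidate routes:
P→M→J: 7 + 5 = 12
P→M→L→J: 7 + 5 + 2 = 14
P→L→J: 4 + 2 = 6
Best route has total 6.

6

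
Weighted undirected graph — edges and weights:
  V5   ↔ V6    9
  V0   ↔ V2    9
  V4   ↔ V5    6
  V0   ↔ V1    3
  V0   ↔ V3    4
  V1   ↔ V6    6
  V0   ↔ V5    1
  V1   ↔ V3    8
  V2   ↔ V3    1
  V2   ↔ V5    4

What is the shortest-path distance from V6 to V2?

13

Checking several routes:
V6→V1→V0→V5→V2: 6 + 3 + 1 + 4 = 14
V6→V5→V2: 9 + 4 = 13
V6→V5→V0→V3→V2: 9 + 1 + 4 + 1 = 15
V6→V1→V0→V3→V2: 6 + 3 + 4 + 1 = 14
Best route has total 13.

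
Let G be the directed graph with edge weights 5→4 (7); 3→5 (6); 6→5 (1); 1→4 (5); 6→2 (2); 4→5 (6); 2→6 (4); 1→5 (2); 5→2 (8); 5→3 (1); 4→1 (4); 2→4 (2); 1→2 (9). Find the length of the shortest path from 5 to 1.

11

Candidate routes:
5 → 4 → 1: 7 + 4 = 11
5 → 2 → 4 → 1: 8 + 2 + 4 = 14
Shortest: 11.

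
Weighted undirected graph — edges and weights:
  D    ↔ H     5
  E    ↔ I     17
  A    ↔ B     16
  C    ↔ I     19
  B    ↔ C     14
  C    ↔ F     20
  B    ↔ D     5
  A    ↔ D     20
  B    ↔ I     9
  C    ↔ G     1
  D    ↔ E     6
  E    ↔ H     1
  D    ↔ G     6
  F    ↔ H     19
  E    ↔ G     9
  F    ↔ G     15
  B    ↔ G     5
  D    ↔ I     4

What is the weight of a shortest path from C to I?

11

A few of the C→I routes:
C → G → B → D → I: 1 + 5 + 5 + 4 = 15
C → G → D → I: 1 + 6 + 4 = 11
C → G → B → I: 1 + 5 + 9 = 15
The minimum is 11.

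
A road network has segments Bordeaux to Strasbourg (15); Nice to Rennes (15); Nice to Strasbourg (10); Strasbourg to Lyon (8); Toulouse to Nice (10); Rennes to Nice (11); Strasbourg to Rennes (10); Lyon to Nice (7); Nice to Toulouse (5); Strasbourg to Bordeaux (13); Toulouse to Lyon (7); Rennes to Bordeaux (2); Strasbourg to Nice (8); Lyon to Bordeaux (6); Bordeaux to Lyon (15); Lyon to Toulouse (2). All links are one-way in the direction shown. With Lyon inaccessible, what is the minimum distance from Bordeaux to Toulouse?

28

Paths from Bordeaux to Toulouse avoiding Lyon:
Bordeaux -> Strasbourg -> Nice -> Toulouse: 15 + 8 + 5 = 28
Bordeaux -> Strasbourg -> Rennes -> Nice -> Toulouse: 15 + 10 + 11 + 5 = 41
Shortest: 28.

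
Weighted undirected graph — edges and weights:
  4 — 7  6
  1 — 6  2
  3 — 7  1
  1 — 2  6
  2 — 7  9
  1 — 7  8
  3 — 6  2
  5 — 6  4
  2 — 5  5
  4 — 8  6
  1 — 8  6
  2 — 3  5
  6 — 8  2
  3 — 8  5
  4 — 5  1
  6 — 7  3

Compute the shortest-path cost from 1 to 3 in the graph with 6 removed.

9

Some routes from 1 to 3 avoiding 6:
1-7-3: 8 + 1 = 9
1-2-3: 6 + 5 = 11
1-8-3: 6 + 5 = 11
Shortest: 9.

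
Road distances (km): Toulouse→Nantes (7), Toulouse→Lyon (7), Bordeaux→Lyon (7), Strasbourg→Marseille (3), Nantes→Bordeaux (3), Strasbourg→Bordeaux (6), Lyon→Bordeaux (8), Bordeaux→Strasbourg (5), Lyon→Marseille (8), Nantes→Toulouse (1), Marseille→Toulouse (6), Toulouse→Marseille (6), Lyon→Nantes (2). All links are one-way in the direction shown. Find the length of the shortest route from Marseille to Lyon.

13

Paths from Marseille to Lyon:
Marseille→Toulouse→Nantes→Bordeaux→Lyon: 6 + 7 + 3 + 7 = 23
Marseille→Toulouse→Lyon: 6 + 7 = 13
The minimum is 13 km.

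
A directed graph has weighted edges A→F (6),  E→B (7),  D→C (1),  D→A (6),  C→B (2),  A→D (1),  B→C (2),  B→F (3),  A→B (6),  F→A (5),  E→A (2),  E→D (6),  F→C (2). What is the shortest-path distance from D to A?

6

Paths from D to A:
D→A: 6
D→C→B→F→A: 1 + 2 + 3 + 5 = 11
Shortest: 6.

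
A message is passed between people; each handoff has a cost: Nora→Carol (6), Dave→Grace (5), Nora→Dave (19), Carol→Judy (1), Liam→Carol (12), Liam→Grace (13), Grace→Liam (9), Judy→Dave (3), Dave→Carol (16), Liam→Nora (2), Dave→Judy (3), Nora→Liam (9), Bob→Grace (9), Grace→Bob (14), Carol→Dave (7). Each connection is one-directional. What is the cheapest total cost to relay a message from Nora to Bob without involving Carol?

36

Routes from Nora to Bob avoiding Carol:
Nora→Dave→Grace→Bob: 19 + 5 + 14 = 38
Nora→Liam→Grace→Bob: 9 + 13 + 14 = 36
Best route has total 36.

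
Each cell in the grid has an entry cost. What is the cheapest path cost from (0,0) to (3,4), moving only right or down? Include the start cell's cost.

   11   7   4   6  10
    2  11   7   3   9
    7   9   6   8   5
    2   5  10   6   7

Cheapest: (0,0) → (1,0) → (2,0) → (3,0) → (3,1) → (3,2) → (3,3) → (3,4)
  11 + 2 + 7 + 2 + 5 + 10 + 6 + 7 = 50
(Top row then right column would cost 59.)

50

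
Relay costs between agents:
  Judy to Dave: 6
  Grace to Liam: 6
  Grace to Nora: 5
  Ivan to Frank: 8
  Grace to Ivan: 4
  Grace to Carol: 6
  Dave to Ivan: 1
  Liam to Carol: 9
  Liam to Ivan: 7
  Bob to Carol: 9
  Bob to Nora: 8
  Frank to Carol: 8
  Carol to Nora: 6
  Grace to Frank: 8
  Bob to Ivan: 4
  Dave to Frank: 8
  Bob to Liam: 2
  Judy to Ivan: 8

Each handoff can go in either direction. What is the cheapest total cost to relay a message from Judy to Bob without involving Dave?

Some routes from Judy to Bob avoiding Dave:
Judy → Ivan → Bob: 8 + 4 = 12
Judy → Ivan → Grace → Liam → Bob: 8 + 4 + 6 + 2 = 20
Judy → Ivan → Grace → Nora → Bob: 8 + 4 + 5 + 8 = 25
Judy → Ivan → Liam → Bob: 8 + 7 + 2 = 17
Best route has total 12.

12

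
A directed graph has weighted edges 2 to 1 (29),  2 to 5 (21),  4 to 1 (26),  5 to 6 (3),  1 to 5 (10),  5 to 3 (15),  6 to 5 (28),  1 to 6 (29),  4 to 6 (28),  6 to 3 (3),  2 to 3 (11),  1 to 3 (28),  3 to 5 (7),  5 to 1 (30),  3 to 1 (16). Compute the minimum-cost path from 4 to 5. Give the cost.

36

A few of the 4→5 routes:
4-6-5: 28 + 28 = 56
4-1-5: 26 + 10 = 36
4-6-3-5: 28 + 3 + 7 = 38
The minimum is 36.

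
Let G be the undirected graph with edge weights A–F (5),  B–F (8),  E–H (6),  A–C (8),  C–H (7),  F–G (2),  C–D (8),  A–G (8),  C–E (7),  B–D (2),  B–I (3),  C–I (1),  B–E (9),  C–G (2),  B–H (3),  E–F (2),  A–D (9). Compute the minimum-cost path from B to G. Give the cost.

6

Checking several routes:
B → F → G: 8 + 2 = 10
B → D → C → G: 2 + 8 + 2 = 12
B → I → C → G: 3 + 1 + 2 = 6
B → H → C → G: 3 + 7 + 2 = 12
The minimum is 6.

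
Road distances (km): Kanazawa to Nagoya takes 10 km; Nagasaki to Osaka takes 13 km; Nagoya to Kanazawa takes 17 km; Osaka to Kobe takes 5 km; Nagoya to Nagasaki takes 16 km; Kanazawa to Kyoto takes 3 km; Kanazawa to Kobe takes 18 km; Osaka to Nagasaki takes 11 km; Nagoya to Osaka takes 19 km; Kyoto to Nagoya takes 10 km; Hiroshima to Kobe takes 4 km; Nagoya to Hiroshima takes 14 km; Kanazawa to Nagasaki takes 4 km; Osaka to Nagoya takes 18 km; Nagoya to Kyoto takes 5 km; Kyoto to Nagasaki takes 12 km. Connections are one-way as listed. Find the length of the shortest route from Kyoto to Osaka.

Some routes from Kyoto to Osaka:
Kyoto→Nagoya→Osaka: 10 + 19 = 29
Kyoto→Nagasaki→Osaka: 12 + 13 = 25
Kyoto→Nagoya→Nagasaki→Osaka: 10 + 16 + 13 = 39
The minimum is 25 km.

25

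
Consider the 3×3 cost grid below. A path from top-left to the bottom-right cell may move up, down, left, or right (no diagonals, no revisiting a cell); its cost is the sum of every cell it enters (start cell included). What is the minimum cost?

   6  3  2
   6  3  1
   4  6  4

16

One optimal route is (0,0) → (0,1) → (0,2) → (1,2) → (2,2).
Its cost is 6 + 3 + 2 + 1 + 4 = 16.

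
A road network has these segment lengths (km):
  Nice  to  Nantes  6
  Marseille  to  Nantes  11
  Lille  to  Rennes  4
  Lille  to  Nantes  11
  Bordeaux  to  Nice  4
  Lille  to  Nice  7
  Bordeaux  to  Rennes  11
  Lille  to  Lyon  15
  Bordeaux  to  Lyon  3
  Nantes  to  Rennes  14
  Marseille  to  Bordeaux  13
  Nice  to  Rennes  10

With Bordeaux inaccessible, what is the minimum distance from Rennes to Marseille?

Some routes from Rennes to Marseille avoiding Bordeaux:
Rennes-Lille-Nice-Nantes-Marseille: 4 + 7 + 6 + 11 = 28
Rennes-Lille-Nantes-Marseille: 4 + 11 + 11 = 26
Rennes-Nice-Nantes-Marseille: 10 + 6 + 11 = 27
Rennes-Nantes-Marseille: 14 + 11 = 25
Shortest: 25 km.

25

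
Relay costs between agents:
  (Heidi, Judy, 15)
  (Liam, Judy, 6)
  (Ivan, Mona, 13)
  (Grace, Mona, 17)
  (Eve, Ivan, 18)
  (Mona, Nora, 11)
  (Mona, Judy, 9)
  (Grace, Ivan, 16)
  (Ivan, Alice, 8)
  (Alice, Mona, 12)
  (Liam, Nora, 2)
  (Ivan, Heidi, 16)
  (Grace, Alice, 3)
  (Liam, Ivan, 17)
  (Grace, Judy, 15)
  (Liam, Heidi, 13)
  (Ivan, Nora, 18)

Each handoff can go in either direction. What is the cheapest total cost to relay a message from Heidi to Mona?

24

Comparing a few candidate routes:
Heidi → Liam → Judy → Mona: 13 + 6 + 9 = 28
Heidi → Liam → Nora → Mona: 13 + 2 + 11 = 26
Heidi → Judy → Mona: 15 + 9 = 24
The minimum is 24.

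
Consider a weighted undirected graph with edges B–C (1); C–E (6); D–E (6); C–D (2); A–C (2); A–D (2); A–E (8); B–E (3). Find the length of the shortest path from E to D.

Some routes from E to D:
E -> B -> C -> D: 3 + 1 + 2 = 6
E -> D: 6
E -> C -> D: 6 + 2 = 8
Best route has total 6.

6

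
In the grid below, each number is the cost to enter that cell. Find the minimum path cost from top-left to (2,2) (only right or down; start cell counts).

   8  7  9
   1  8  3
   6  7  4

24

Take (0,0) → (1,0) → (1,1) → (1,2) → (2,2) for a total of 8 + 1 + 8 + 3 + 4 = 24.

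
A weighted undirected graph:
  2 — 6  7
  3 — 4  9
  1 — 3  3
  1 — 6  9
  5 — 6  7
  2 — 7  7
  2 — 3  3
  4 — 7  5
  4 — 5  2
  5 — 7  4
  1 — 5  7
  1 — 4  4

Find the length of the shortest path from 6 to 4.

9

Checking several routes:
6-2-3-1-4: 7 + 3 + 3 + 4 = 17
6-5-7-4: 7 + 4 + 5 = 16
6-5-4: 7 + 2 = 9
6-1-4: 9 + 4 = 13
The minimum is 9.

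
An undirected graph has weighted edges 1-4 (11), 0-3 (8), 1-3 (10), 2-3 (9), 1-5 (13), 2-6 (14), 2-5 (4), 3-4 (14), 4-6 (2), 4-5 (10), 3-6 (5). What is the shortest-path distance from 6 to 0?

Checking several routes:
6 -> 4 -> 3 -> 0: 2 + 14 + 8 = 24
6 -> 3 -> 0: 5 + 8 = 13
6 -> 4 -> 1 -> 3 -> 0: 2 + 11 + 10 + 8 = 31
6 -> 2 -> 3 -> 0: 14 + 9 + 8 = 31
Shortest: 13.

13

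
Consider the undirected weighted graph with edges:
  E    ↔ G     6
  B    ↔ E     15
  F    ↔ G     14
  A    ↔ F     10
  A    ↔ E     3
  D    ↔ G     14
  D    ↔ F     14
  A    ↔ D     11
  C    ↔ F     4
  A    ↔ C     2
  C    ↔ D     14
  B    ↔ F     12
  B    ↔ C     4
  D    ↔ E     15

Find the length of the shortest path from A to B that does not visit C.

18

Comparing a few candidate routes:
A→E→G→F→B: 3 + 6 + 14 + 12 = 35
A→D→F→B: 11 + 14 + 12 = 37
A→F→B: 10 + 12 = 22
A→E→B: 3 + 15 = 18
The minimum is 18.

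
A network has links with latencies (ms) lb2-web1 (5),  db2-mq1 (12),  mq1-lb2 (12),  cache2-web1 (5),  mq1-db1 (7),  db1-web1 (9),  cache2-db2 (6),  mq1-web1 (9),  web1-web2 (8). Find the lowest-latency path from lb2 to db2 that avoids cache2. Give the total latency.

24

Paths from lb2 to db2 avoiding cache2:
lb2→web1→db1→mq1→db2: 5 + 9 + 7 + 12 = 33
lb2→mq1→db2: 12 + 12 = 24
lb2→web1→mq1→db2: 5 + 9 + 12 = 26
Shortest: 24 ms.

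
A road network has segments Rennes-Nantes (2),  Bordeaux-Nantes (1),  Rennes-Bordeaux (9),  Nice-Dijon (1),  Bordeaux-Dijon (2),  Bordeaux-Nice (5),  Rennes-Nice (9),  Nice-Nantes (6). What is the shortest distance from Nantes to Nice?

Some routes from Nantes to Nice:
Nantes - Bordeaux - Nice: 1 + 5 = 6
Nantes - Rennes - Nice: 2 + 9 = 11
Nantes - Rennes - Bordeaux - Dijon - Nice: 2 + 9 + 2 + 1 = 14
Nantes - Nice: 6
Nantes - Rennes - Bordeaux - Nice: 2 + 9 + 5 = 16
Nantes - Bordeaux - Dijon - Nice: 1 + 2 + 1 = 4
The minimum is 4 mi.

4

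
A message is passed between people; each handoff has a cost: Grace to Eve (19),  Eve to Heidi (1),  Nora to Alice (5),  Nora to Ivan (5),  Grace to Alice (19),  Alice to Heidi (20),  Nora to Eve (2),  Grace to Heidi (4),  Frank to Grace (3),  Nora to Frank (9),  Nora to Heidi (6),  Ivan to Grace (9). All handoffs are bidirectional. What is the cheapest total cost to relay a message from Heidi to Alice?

8

Some routes from Heidi to Alice:
Heidi → Nora → Alice: 6 + 5 = 11
Heidi → Grace → Alice: 4 + 19 = 23
Heidi → Alice: 20
Heidi → Eve → Nora → Alice: 1 + 2 + 5 = 8
Heidi → Grace → Frank → Nora → Alice: 4 + 3 + 9 + 5 = 21
Best route has total 8.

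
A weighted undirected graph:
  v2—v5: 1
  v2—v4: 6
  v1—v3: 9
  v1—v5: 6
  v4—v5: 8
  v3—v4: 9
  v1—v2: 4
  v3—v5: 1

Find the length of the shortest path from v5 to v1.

Some routes from v5 to v1:
v5→v4→v2→v1: 8 + 6 + 4 = 18
v5→v3→v4→v2→v1: 1 + 9 + 6 + 4 = 20
v5→v2→v1: 1 + 4 = 5
v5→v3→v1: 1 + 9 = 10
v5→v1: 6
The minimum is 5.

5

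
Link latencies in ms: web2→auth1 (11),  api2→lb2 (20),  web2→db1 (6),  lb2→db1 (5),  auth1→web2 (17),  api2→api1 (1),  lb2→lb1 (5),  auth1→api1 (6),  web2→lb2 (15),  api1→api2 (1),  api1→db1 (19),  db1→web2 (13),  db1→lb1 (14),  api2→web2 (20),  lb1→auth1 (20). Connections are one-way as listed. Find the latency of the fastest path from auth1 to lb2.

A few of the auth1→lb2 routes:
auth1→api1→api2→lb2: 6 + 1 + 20 = 27
auth1→web2→lb2: 17 + 15 = 32
auth1→api1→api2→web2→lb2: 6 + 1 + 20 + 15 = 42
Best route has total 27 ms.

27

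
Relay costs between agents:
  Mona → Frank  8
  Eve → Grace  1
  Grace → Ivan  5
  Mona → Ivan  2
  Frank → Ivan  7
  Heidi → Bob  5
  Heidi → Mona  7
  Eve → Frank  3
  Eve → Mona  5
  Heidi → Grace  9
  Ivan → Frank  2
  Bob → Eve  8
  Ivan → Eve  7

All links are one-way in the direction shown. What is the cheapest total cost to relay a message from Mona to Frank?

Paths from Mona to Frank:
Mona→Ivan→Eve→Frank: 2 + 7 + 3 = 12
Mona→Frank: 8
Mona→Ivan→Frank: 2 + 2 = 4
The minimum is 4.

4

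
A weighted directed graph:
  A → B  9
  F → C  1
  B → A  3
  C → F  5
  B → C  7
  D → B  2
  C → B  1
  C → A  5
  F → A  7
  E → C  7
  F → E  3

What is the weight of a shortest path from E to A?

11

Paths from E to A:
E → C → F → A: 7 + 5 + 7 = 19
E → C → B → A: 7 + 1 + 3 = 11
E → C → A: 7 + 5 = 12
Best route has total 11.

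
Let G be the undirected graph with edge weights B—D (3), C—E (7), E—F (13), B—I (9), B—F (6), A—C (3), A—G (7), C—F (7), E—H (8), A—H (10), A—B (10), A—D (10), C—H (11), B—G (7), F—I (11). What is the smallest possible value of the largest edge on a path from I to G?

9

Checking several routes:
I -> B -> F -> C -> E -> H -> A -> G: max(9, 6, 7, 7, 8, 10, 7) = 10
I -> B -> F -> C -> A -> G: max(9, 6, 7, 3, 7) = 9
I -> B -> G: max(9, 7) = 9
I -> B -> F -> C -> H -> A -> G: max(9, 6, 7, 11, 10, 7) = 11
I -> B -> D -> A -> G: max(9, 3, 10, 7) = 10
I -> B -> A -> G: max(9, 10, 7) = 10
Smallest bottleneck: 9.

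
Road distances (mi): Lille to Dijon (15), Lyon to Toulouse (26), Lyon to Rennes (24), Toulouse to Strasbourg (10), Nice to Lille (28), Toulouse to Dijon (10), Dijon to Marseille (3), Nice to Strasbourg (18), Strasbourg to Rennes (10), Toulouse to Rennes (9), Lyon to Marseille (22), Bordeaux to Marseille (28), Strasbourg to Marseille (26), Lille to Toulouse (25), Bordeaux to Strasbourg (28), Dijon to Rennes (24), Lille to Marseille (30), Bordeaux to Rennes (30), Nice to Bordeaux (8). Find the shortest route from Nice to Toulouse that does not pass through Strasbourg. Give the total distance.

A few of the Nice→Toulouse routes:
Nice-Bordeaux-Rennes-Toulouse: 8 + 30 + 9 = 47
Nice-Lille-Dijon-Toulouse: 28 + 15 + 10 = 53
Nice-Bordeaux-Marseille-Dijon-Toulouse: 8 + 28 + 3 + 10 = 49
Nice-Lille-Toulouse: 28 + 25 = 53
The minimum is 47 mi.

47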